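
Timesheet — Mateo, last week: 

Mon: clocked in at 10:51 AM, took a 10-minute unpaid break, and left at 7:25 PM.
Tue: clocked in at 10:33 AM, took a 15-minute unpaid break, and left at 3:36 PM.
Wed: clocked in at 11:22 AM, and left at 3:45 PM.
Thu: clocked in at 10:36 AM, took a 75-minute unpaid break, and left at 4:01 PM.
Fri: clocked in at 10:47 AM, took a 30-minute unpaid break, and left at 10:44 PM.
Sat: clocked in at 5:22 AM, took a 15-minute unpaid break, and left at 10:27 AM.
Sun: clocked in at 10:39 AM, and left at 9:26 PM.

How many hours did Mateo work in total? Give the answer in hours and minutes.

48 h 49 min

Mon: 10:51 AM–7:25 PM = 8 h 34 min; less 10 min break → 8 h 24 min
Tue: 10:33 AM–3:36 PM = 5 h 3 min; less 15 min break → 4 h 48 min
Wed: 11:22 AM–3:45 PM = 4 h 23 min
Thu: 10:36 AM–4:01 PM = 5 h 25 min; less 75 min break → 4 h 10 min
Fri: 10:47 AM–10:44 PM = 11 h 57 min; less 30 min break → 11 h 27 min
Sat: 5:22 AM–10:27 AM = 5 h 5 min; less 15 min break → 4 h 50 min
Sun: 10:39 AM–9:26 PM = 10 h 47 min
Total: 8 h 24 min + 4 h 48 min + 4 h 23 min + 4 h 10 min + 11 h 27 min + 4 h 50 min + 10 h 47 min = 48 h 49 min.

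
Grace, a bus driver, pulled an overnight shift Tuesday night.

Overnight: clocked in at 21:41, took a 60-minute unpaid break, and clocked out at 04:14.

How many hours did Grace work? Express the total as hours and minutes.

Overnight: 21:41 → midnight = 2 h 19 min; midnight → 04:14 = 4 h 14 min; span 6 h 33 min; less 60 min break → 5 h 33 min

5 h 33 min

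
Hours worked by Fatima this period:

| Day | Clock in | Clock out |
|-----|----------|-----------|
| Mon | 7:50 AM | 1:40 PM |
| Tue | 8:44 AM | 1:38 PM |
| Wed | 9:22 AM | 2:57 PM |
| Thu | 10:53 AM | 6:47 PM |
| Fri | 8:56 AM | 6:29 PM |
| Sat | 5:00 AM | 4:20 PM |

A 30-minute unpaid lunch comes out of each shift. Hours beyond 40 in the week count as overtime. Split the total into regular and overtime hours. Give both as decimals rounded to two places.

Regular 40.00 hours, overtime 2.10 hours

Mon: 7:50 AM–1:40 PM = 5 h 50 min; less 30 min break → 5 h 20 min
Tue: 8:44 AM–1:38 PM = 4 h 54 min; less 30 min break → 4 h 24 min
Wed: 9:22 AM–2:57 PM = 5 h 35 min; less 30 min break → 5 h 5 min
Thu: 10:53 AM–6:47 PM = 7 h 54 min; less 30 min break → 7 h 24 min
Fri: 8:56 AM–6:29 PM = 9 h 33 min; less 30 min break → 9 h 3 min
Sat: 5:00 AM–4:20 PM = 11 h 20 min; less 30 min break → 10 h 50 min
Total worked: 42 h 6 min = 42.10 h.
Threshold 40 h → overtime 2 h 6 min, regular 40 h 0 min.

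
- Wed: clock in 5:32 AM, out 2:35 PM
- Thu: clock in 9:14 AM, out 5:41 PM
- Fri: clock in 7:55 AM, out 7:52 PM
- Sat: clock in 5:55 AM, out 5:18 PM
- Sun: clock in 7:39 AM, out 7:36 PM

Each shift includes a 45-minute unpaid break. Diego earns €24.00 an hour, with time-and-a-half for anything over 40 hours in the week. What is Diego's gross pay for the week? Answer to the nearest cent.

Wed: 5:32 AM–2:35 PM = 9 h 3 min; less 45 min break → 8 h 18 min
Thu: 9:14 AM–5:41 PM = 8 h 27 min; less 45 min break → 7 h 42 min
Fri: 7:55 AM–7:52 PM = 11 h 57 min; less 45 min break → 11 h 12 min
Sat: 5:55 AM–5:18 PM = 11 h 23 min; less 45 min break → 10 h 38 min
Sun: 7:39 AM–7:36 PM = 11 h 57 min; less 45 min break → 11 h 12 min
Total worked: 49 h 2 min = 2942 min.
Regular 40 h 0 min = 2400 min at €24.00/h; overtime 9 h 2 min = 542 min at €36.00/h.
Pay = (2400 × €24.00 + 542 × €36.00) ÷ 60 = €1285.20.

€1285.20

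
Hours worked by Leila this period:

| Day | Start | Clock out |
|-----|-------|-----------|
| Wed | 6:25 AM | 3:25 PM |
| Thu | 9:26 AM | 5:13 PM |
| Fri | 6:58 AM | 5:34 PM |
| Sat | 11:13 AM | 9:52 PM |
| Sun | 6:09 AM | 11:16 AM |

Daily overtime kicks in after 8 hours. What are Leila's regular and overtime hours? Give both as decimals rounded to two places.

Wed: 6:25 AM–3:25 PM = 9 h 0 min
Thu: 9:26 AM–5:13 PM = 7 h 47 min
Fri: 6:58 AM–5:34 PM = 10 h 36 min
Sat: 11:13 AM–9:52 PM = 10 h 39 min
Sun: 6:09 AM–11:16 AM = 5 h 7 min
Wed reg 8 h 0 min / OT 1 h 0 min; Thu reg 7 h 47 min / OT 0 h 0 min; Fri reg 8 h 0 min / OT 2 h 36 min; Sat reg 8 h 0 min / OT 2 h 39 min; Sun reg 5 h 7 min / OT 0 h 0 min.
Totals: regular 36 h 54 min, overtime 6 h 15 min.

Regular 36.90 hours, overtime 6.25 hours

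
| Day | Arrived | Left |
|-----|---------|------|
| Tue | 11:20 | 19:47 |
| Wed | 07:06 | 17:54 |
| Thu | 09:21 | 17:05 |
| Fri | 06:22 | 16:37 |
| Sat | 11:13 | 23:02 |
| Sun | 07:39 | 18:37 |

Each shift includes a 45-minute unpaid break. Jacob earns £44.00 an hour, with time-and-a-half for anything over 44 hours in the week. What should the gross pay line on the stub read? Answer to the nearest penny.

£2696.10

Tue: 11:20–19:47 = 8 h 27 min; less 45 min break → 7 h 42 min
Wed: 07:06–17:54 = 10 h 48 min; less 45 min break → 10 h 3 min
Thu: 09:21–17:05 = 7 h 44 min; less 45 min break → 6 h 59 min
Fri: 06:22–16:37 = 10 h 15 min; less 45 min break → 9 h 30 min
Sat: 11:13–23:02 = 11 h 49 min; less 45 min break → 11 h 4 min
Sun: 07:39–18:37 = 10 h 58 min; less 45 min break → 10 h 13 min
Total worked: 55 h 31 min = 3331 min.
Regular 44 h 0 min = 2640 min at £44.00/h; overtime 11 h 31 min = 691 min at £66.00/h.
Pay = (2640 × £44.00 + 691 × £66.00) ÷ 60 = £2696.10.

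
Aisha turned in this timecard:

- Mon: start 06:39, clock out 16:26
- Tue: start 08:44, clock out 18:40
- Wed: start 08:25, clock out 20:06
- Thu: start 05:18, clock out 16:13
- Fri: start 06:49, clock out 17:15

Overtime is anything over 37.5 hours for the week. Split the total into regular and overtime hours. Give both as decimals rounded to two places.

Regular 37.50 hours, overtime 15.25 hours

Mon: 06:39–16:26 = 9 h 47 min
Tue: 08:44–18:40 = 9 h 56 min
Wed: 08:25–20:06 = 11 h 41 min
Thu: 05:18–16:13 = 10 h 55 min
Fri: 06:49–17:15 = 10 h 26 min
Total worked: 52 h 45 min = 52.75 h.
Threshold 37.5 h → overtime 15 h 15 min, regular 37 h 30 min.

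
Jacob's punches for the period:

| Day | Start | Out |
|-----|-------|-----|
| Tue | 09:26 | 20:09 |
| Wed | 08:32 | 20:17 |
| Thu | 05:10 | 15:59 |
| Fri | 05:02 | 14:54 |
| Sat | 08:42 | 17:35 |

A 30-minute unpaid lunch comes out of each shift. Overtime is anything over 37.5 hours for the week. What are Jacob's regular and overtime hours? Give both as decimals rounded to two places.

Regular 37.50 hours, overtime 12.03 hours

Tue: 09:26–20:09 = 10 h 43 min; less 30 min break → 10 h 13 min
Wed: 08:32–20:17 = 11 h 45 min; less 30 min break → 11 h 15 min
Thu: 05:10–15:59 = 10 h 49 min; less 30 min break → 10 h 19 min
Fri: 05:02–14:54 = 9 h 52 min; less 30 min break → 9 h 22 min
Sat: 08:42–17:35 = 8 h 53 min; less 30 min break → 8 h 23 min
Total worked: 49 h 32 min = 49.53 h.
Threshold 37.5 h → overtime 12 h 2 min, regular 37 h 30 min.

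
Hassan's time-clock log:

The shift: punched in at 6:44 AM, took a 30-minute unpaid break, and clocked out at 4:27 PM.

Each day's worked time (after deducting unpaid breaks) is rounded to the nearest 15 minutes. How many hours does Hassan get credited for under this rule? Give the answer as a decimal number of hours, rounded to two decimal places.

The shift: 6:44 AM–4:27 PM = 9 h 43 min − 30 min = 9 h 13 min → rounds to 9 h 15 min

9.25 hours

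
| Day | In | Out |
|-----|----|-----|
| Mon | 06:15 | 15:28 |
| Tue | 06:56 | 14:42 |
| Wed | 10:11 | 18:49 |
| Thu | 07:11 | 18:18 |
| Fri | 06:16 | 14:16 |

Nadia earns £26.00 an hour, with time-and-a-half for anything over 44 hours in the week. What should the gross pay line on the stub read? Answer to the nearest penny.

Mon: 06:15–15:28 = 9 h 13 min
Tue: 06:56–14:42 = 7 h 46 min
Wed: 10:11–18:49 = 8 h 38 min
Thu: 07:11–18:18 = 11 h 7 min
Fri: 06:16–14:16 = 8 h 0 min
Total worked: 44 h 44 min = 2684 min.
Regular 44 h 0 min = 2640 min at £26.00/h; overtime 0 h 44 min = 44 min at £39.00/h.
Pay = (2640 × £26.00 + 44 × £39.00) ÷ 60 = £1172.60.

£1172.60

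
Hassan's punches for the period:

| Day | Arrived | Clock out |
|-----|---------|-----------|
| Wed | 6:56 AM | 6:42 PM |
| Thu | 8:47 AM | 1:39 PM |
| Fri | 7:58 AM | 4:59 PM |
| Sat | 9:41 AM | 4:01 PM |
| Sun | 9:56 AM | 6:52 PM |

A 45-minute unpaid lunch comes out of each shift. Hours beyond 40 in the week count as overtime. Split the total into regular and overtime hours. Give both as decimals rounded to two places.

Wed: 6:56 AM–6:42 PM = 11 h 46 min; less 45 min break → 11 h 1 min
Thu: 8:47 AM–1:39 PM = 4 h 52 min; less 45 min break → 4 h 7 min
Fri: 7:58 AM–4:59 PM = 9 h 1 min; less 45 min break → 8 h 16 min
Sat: 9:41 AM–4:01 PM = 6 h 20 min; less 45 min break → 5 h 35 min
Sun: 9:56 AM–6:52 PM = 8 h 56 min; less 45 min break → 8 h 11 min
Total worked: 37 h 10 min = 37.17 h.
Threshold 40 h → overtime 0 h 0 min, regular 37 h 10 min.

Regular 37.17 hours, overtime 0.00 hours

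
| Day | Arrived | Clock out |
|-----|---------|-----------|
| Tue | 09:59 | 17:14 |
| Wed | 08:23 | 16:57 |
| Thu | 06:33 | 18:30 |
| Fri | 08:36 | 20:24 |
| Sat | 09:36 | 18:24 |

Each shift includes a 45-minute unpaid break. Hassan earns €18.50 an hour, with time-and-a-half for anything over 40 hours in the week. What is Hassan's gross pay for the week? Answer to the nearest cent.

Tue: 09:59–17:14 = 7 h 15 min; less 45 min break → 6 h 30 min
Wed: 08:23–16:57 = 8 h 34 min; less 45 min break → 7 h 49 min
Thu: 06:33–18:30 = 11 h 57 min; less 45 min break → 11 h 12 min
Fri: 08:36–20:24 = 11 h 48 min; less 45 min break → 11 h 3 min
Sat: 09:36–18:24 = 8 h 48 min; less 45 min break → 8 h 3 min
Total worked: 44 h 37 min = 2677 min.
Regular 40 h 0 min = 2400 min at €18.50/h; overtime 4 h 37 min = 277 min at €27.75/h.
Pay = (2400 × €18.50 + 277 × €27.75) ÷ 60 = €868.11.

€868.11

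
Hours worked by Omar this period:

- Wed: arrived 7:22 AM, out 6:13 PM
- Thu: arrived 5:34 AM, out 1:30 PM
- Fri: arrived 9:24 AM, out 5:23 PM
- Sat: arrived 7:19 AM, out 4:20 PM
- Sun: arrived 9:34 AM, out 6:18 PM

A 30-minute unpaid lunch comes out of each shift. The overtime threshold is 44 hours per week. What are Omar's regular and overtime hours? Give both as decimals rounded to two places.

Wed: 7:22 AM–6:13 PM = 10 h 51 min; less 30 min break → 10 h 21 min
Thu: 5:34 AM–1:30 PM = 7 h 56 min; less 30 min break → 7 h 26 min
Fri: 9:24 AM–5:23 PM = 7 h 59 min; less 30 min break → 7 h 29 min
Sat: 7:19 AM–4:20 PM = 9 h 1 min; less 30 min break → 8 h 31 min
Sun: 9:34 AM–6:18 PM = 8 h 44 min; less 30 min break → 8 h 14 min
Total worked: 42 h 1 min = 42.02 h.
Threshold 44 h → overtime 0 h 0 min, regular 42 h 1 min.

Regular 42.02 hours, overtime 0.00 hours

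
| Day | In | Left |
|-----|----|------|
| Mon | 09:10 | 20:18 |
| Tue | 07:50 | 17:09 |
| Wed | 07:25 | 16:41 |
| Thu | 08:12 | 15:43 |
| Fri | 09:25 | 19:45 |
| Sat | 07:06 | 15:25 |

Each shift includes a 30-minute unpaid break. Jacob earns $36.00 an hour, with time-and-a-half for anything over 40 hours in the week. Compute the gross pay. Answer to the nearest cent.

Mon: 09:10–20:18 = 11 h 8 min; less 30 min break → 10 h 38 min
Tue: 07:50–17:09 = 9 h 19 min; less 30 min break → 8 h 49 min
Wed: 07:25–16:41 = 9 h 16 min; less 30 min break → 8 h 46 min
Thu: 08:12–15:43 = 7 h 31 min; less 30 min break → 7 h 1 min
Fri: 09:25–19:45 = 10 h 20 min; less 30 min break → 9 h 50 min
Sat: 07:06–15:25 = 8 h 19 min; less 30 min break → 7 h 49 min
Total worked: 52 h 53 min = 3173 min.
Regular 40 h 0 min = 2400 min at $36.00/h; overtime 12 h 53 min = 773 min at $54.00/h.
Pay = (2400 × $36.00 + 773 × $54.00) ÷ 60 = $2135.70.

$2135.70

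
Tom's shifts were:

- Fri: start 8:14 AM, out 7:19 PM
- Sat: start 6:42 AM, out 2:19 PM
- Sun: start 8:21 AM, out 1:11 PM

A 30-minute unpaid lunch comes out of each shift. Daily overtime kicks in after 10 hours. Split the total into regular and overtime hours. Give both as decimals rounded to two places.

Regular 21.45 hours, overtime 0.58 hours

Fri: 8:14 AM–7:19 PM = 11 h 5 min; less 30 min break → 10 h 35 min
Sat: 6:42 AM–2:19 PM = 7 h 37 min; less 30 min break → 7 h 7 min
Sun: 8:21 AM–1:11 PM = 4 h 50 min; less 30 min break → 4 h 20 min
Fri reg 10 h 0 min / OT 0 h 35 min; Sat reg 7 h 7 min / OT 0 h 0 min; Sun reg 4 h 20 min / OT 0 h 0 min.
Totals: regular 21 h 27 min, overtime 0 h 35 min.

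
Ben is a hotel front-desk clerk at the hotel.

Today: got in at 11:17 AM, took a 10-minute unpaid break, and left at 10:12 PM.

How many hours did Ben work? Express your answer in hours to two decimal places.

10.75 hours

Today: 11:17 AM–10:12 PM = 10 h 55 min; less 10 min break → 10 h 45 min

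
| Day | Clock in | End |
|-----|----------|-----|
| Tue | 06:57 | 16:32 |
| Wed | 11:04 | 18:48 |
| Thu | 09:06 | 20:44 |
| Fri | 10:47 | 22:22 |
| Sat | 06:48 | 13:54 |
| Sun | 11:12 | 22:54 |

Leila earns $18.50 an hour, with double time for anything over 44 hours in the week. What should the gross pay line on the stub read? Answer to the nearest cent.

$1381.33

Tue: 06:57–16:32 = 9 h 35 min
Wed: 11:04–18:48 = 7 h 44 min
Thu: 09:06–20:44 = 11 h 38 min
Fri: 10:47–22:22 = 11 h 35 min
Sat: 06:48–13:54 = 7 h 6 min
Sun: 11:12–22:54 = 11 h 42 min
Total worked: 59 h 20 min = 3560 min.
Regular 44 h 0 min = 2640 min at $18.50/h; overtime 15 h 20 min = 920 min at $37.00/h.
Pay = (2640 × $18.50 + 920 × $37.00) ÷ 60 = $1381.33.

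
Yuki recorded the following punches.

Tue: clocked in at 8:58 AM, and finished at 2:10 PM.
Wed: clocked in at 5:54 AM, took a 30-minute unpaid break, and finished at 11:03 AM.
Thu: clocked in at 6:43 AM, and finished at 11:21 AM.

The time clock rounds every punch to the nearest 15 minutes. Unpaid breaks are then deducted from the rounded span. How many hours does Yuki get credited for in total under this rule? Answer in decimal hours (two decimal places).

Tue: in 8:58 AM→9:00 AM, out 2:10 PM→2:15 PM; 5 h 15 min
Wed: in 5:54 AM→6:00 AM, out 11:03 AM→11:00 AM; 5 h 0 min − 30 min = 4 h 30 min
Thu: in 6:43 AM→6:45 AM, out 11:21 AM→11:15 AM; 4 h 30 min
Total credited: 14 h 15 min.

14.25 hours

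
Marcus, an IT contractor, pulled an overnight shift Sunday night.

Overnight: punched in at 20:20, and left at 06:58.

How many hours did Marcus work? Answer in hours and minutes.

Overnight: 20:20 → midnight = 3 h 40 min; midnight → 06:58 = 6 h 58 min; span 10 h 38 min

10 h 38 min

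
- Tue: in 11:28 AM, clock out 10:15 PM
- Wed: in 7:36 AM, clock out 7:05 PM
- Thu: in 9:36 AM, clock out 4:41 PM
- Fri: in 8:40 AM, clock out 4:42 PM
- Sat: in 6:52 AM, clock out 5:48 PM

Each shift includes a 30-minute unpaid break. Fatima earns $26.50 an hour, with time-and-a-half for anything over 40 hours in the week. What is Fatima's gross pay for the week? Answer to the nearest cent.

$1291.21

Tue: 11:28 AM–10:15 PM = 10 h 47 min; less 30 min break → 10 h 17 min
Wed: 7:36 AM–7:05 PM = 11 h 29 min; less 30 min break → 10 h 59 min
Thu: 9:36 AM–4:41 PM = 7 h 5 min; less 30 min break → 6 h 35 min
Fri: 8:40 AM–4:42 PM = 8 h 2 min; less 30 min break → 7 h 32 min
Sat: 6:52 AM–5:48 PM = 10 h 56 min; less 30 min break → 10 h 26 min
Total worked: 45 h 49 min = 2749 min.
Regular 40 h 0 min = 2400 min at $26.50/h; overtime 5 h 49 min = 349 min at $39.75/h.
Pay = (2400 × $26.50 + 349 × $39.75) ÷ 60 = $1291.21.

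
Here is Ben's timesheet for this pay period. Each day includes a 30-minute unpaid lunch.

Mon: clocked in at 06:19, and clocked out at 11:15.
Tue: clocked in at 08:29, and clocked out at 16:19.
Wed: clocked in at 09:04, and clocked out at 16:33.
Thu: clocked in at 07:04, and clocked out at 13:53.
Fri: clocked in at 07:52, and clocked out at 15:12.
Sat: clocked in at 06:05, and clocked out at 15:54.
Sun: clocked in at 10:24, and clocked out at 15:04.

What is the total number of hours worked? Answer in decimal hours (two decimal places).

Mon: 06:19–11:15 = 4 h 56 min; less 30 min break → 4 h 26 min
Tue: 08:29–16:19 = 7 h 50 min; less 30 min break → 7 h 20 min
Wed: 09:04–16:33 = 7 h 29 min; less 30 min break → 6 h 59 min
Thu: 07:04–13:53 = 6 h 49 min; less 30 min break → 6 h 19 min
Fri: 07:52–15:12 = 7 h 20 min; less 30 min break → 6 h 50 min
Sat: 06:05–15:54 = 9 h 49 min; less 30 min break → 9 h 19 min
Sun: 10:24–15:04 = 4 h 40 min; less 30 min break → 4 h 10 min
Total: 4 h 26 min + 7 h 20 min + 6 h 59 min + 6 h 19 min + 6 h 50 min + 9 h 19 min + 4 h 10 min = 45 h 23 min.

45.38 hours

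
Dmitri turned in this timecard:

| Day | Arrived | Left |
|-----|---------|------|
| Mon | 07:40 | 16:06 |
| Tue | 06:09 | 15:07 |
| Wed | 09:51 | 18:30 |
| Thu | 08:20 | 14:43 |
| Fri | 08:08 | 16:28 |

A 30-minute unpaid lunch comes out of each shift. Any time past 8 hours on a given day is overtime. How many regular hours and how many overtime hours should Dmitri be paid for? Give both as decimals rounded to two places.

Mon: 07:40–16:06 = 8 h 26 min; less 30 min break → 7 h 56 min
Tue: 06:09–15:07 = 8 h 58 min; less 30 min break → 8 h 28 min
Wed: 09:51–18:30 = 8 h 39 min; less 30 min break → 8 h 9 min
Thu: 08:20–14:43 = 6 h 23 min; less 30 min break → 5 h 53 min
Fri: 08:08–16:28 = 8 h 20 min; less 30 min break → 7 h 50 min
Mon reg 7 h 56 min / OT 0 h 0 min; Tue reg 8 h 0 min / OT 0 h 28 min; Wed reg 8 h 0 min / OT 0 h 9 min; Thu reg 5 h 53 min / OT 0 h 0 min; Fri reg 7 h 50 min / OT 0 h 0 min.
Totals: regular 37 h 39 min, overtime 0 h 37 min.

Regular 37.65 hours, overtime 0.62 hours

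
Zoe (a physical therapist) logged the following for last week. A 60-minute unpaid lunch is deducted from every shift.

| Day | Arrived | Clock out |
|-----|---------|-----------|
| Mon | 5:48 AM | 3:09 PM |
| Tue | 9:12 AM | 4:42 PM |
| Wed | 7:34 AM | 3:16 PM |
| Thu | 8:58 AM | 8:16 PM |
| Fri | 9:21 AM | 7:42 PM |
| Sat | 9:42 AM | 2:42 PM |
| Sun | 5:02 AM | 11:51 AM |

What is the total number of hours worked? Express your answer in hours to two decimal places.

Mon: 5:48 AM–3:09 PM = 9 h 21 min; less 60 min break → 8 h 21 min
Tue: 9:12 AM–4:42 PM = 7 h 30 min; less 60 min break → 6 h 30 min
Wed: 7:34 AM–3:16 PM = 7 h 42 min; less 60 min break → 6 h 42 min
Thu: 8:58 AM–8:16 PM = 11 h 18 min; less 60 min break → 10 h 18 min
Fri: 9:21 AM–7:42 PM = 10 h 21 min; less 60 min break → 9 h 21 min
Sat: 9:42 AM–2:42 PM = 5 h 0 min; less 60 min break → 4 h 0 min
Sun: 5:02 AM–11:51 AM = 6 h 49 min; less 60 min break → 5 h 49 min
Total: 8 h 21 min + 6 h 30 min + 6 h 42 min + 10 h 18 min + 9 h 21 min + 4 h 0 min + 5 h 49 min = 51 h 1 min.

51.02 hours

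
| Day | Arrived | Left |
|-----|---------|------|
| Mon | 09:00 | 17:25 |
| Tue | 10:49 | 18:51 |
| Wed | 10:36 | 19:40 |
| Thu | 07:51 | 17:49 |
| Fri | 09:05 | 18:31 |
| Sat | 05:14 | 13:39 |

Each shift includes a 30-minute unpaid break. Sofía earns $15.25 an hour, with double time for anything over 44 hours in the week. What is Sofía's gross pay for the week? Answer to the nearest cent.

Mon: 09:00–17:25 = 8 h 25 min; less 30 min break → 7 h 55 min
Tue: 10:49–18:51 = 8 h 2 min; less 30 min break → 7 h 32 min
Wed: 10:36–19:40 = 9 h 4 min; less 30 min break → 8 h 34 min
Thu: 07:51–17:49 = 9 h 58 min; less 30 min break → 9 h 28 min
Fri: 09:05–18:31 = 9 h 26 min; less 30 min break → 8 h 56 min
Sat: 05:14–13:39 = 8 h 25 min; less 30 min break → 7 h 55 min
Total worked: 50 h 20 min = 3020 min.
Regular 44 h 0 min = 2640 min at $15.25/h; overtime 6 h 20 min = 380 min at $30.50/h.
Pay = (2640 × $15.25 + 380 × $30.50) ÷ 60 = $864.17.

$864.17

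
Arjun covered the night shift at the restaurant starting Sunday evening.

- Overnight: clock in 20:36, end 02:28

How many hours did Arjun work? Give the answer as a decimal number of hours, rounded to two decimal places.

5.87 hours

Overnight: 20:36 → midnight = 3 h 24 min; midnight → 02:28 = 2 h 28 min; span 5 h 52 min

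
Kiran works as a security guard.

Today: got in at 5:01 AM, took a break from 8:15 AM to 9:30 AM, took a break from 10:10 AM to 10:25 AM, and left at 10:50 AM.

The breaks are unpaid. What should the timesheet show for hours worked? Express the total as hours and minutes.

4 h 19 min

Today: 5:01 AM–10:50 AM = 5 h 49 min; less 90 min break → 4 h 19 min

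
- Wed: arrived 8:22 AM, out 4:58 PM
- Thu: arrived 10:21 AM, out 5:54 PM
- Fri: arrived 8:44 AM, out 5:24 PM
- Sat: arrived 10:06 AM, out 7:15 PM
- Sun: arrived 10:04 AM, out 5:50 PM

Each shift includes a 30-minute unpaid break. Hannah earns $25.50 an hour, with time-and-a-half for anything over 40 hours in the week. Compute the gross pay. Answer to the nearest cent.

$1000.45

Wed: 8:22 AM–4:58 PM = 8 h 36 min; less 30 min break → 8 h 6 min
Thu: 10:21 AM–5:54 PM = 7 h 33 min; less 30 min break → 7 h 3 min
Fri: 8:44 AM–5:24 PM = 8 h 40 min; less 30 min break → 8 h 10 min
Sat: 10:06 AM–7:15 PM = 9 h 9 min; less 30 min break → 8 h 39 min
Sun: 10:04 AM–5:50 PM = 7 h 46 min; less 30 min break → 7 h 16 min
Total worked: 39 h 14 min = 2354 min.
Regular 39 h 14 min = 2354 min at $25.50/h; overtime 0 h 0 min = 0 min at $38.25/h.
Pay = (2354 × $25.50 + 0 × $38.25) ÷ 60 = $1000.45.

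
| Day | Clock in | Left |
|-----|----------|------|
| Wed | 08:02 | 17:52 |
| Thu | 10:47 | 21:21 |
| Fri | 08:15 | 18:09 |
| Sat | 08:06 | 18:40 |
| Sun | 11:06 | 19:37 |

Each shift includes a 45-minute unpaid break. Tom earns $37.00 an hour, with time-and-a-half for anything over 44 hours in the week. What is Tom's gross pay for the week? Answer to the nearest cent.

Wed: 08:02–17:52 = 9 h 50 min; less 45 min break → 9 h 5 min
Thu: 10:47–21:21 = 10 h 34 min; less 45 min break → 9 h 49 min
Fri: 08:15–18:09 = 9 h 54 min; less 45 min break → 9 h 9 min
Sat: 08:06–18:40 = 10 h 34 min; less 45 min break → 9 h 49 min
Sun: 11:06–19:37 = 8 h 31 min; less 45 min break → 7 h 46 min
Total worked: 45 h 38 min = 2738 min.
Regular 44 h 0 min = 2640 min at $37.00/h; overtime 1 h 38 min = 98 min at $55.50/h.
Pay = (2640 × $37.00 + 98 × $55.50) ÷ 60 = $1718.65.

$1718.65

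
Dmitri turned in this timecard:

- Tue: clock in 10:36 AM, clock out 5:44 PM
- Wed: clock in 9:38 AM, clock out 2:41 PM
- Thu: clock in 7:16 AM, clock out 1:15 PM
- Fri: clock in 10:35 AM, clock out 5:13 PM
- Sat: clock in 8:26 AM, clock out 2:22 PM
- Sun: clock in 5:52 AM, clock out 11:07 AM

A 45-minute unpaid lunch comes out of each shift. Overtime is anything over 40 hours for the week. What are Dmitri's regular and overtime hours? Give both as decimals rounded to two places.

Tue: 10:36 AM–5:44 PM = 7 h 8 min; less 45 min break → 6 h 23 min
Wed: 9:38 AM–2:41 PM = 5 h 3 min; less 45 min break → 4 h 18 min
Thu: 7:16 AM–1:15 PM = 5 h 59 min; less 45 min break → 5 h 14 min
Fri: 10:35 AM–5:13 PM = 6 h 38 min; less 45 min break → 5 h 53 min
Sat: 8:26 AM–2:22 PM = 5 h 56 min; less 45 min break → 5 h 11 min
Sun: 5:52 AM–11:07 AM = 5 h 15 min; less 45 min break → 4 h 30 min
Total worked: 31 h 29 min = 31.48 h.
Threshold 40 h → overtime 0 h 0 min, regular 31 h 29 min.

Regular 31.48 hours, overtime 0.00 hours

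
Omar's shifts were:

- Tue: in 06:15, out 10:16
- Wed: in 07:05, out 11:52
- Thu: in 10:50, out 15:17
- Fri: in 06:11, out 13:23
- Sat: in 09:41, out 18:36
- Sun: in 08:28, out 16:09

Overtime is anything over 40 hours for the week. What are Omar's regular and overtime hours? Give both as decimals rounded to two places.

Tue: 06:15–10:16 = 4 h 1 min
Wed: 07:05–11:52 = 4 h 47 min
Thu: 10:50–15:17 = 4 h 27 min
Fri: 06:11–13:23 = 7 h 12 min
Sat: 09:41–18:36 = 8 h 55 min
Sun: 08:28–16:09 = 7 h 41 min
Total worked: 37 h 3 min = 37.05 h.
Threshold 40 h → overtime 0 h 0 min, regular 37 h 3 min.

Regular 37.05 hours, overtime 0.00 hours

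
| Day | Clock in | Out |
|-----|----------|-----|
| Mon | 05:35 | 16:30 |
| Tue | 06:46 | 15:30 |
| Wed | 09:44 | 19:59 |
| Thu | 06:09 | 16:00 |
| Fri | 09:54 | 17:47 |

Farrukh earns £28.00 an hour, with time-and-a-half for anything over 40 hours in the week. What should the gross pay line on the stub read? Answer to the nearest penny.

Mon: 05:35–16:30 = 10 h 55 min
Tue: 06:46–15:30 = 8 h 44 min
Wed: 09:44–19:59 = 10 h 15 min
Thu: 06:09–16:00 = 9 h 51 min
Fri: 09:54–17:47 = 7 h 53 min
Total worked: 47 h 38 min = 2858 min.
Regular 40 h 0 min = 2400 min at £28.00/h; overtime 7 h 38 min = 458 min at £42.00/h.
Pay = (2400 × £28.00 + 458 × £42.00) ÷ 60 = £1440.60.

£1440.60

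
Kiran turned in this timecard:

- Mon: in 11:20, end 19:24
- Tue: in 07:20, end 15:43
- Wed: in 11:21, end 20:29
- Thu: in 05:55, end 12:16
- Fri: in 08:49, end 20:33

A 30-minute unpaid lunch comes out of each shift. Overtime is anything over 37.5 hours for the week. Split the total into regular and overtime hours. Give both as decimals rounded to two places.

Mon: 11:20–19:24 = 8 h 4 min; less 30 min break → 7 h 34 min
Tue: 07:20–15:43 = 8 h 23 min; less 30 min break → 7 h 53 min
Wed: 11:21–20:29 = 9 h 8 min; less 30 min break → 8 h 38 min
Thu: 05:55–12:16 = 6 h 21 min; less 30 min break → 5 h 51 min
Fri: 08:49–20:33 = 11 h 44 min; less 30 min break → 11 h 14 min
Total worked: 41 h 10 min = 41.17 h.
Threshold 37.5 h → overtime 3 h 40 min, regular 37 h 30 min.

Regular 37.50 hours, overtime 3.67 hours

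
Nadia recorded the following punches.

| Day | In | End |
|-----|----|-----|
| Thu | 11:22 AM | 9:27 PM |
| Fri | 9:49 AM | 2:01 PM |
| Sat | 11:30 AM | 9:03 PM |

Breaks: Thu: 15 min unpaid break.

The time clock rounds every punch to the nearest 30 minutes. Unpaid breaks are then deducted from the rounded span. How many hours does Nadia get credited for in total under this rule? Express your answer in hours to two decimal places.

23.25 hours

Thu: in 11:22 AM→11:30 AM, out 9:27 PM→9:30 PM; 10 h 0 min − 15 min = 9 h 45 min
Fri: in 9:49 AM→10:00 AM, out 2:01 PM→2:00 PM; 4 h 0 min
Sat: in 11:30 AM→11:30 AM, out 9:03 PM→9:00 PM; 9 h 30 min
Total credited: 23 h 15 min.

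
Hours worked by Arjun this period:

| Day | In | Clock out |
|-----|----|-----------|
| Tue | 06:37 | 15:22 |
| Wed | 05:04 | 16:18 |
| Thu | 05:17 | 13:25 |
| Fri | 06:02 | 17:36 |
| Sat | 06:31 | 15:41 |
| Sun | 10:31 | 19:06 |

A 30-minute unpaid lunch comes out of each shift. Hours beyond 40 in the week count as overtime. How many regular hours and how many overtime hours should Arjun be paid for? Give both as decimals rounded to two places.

Tue: 06:37–15:22 = 8 h 45 min; less 30 min break → 8 h 15 min
Wed: 05:04–16:18 = 11 h 14 min; less 30 min break → 10 h 44 min
Thu: 05:17–13:25 = 8 h 8 min; less 30 min break → 7 h 38 min
Fri: 06:02–17:36 = 11 h 34 min; less 30 min break → 11 h 4 min
Sat: 06:31–15:41 = 9 h 10 min; less 30 min break → 8 h 40 min
Sun: 10:31–19:06 = 8 h 35 min; less 30 min break → 8 h 5 min
Total worked: 54 h 26 min = 54.43 h.
Threshold 40 h → overtime 14 h 26 min, regular 40 h 0 min.

Regular 40.00 hours, overtime 14.43 hours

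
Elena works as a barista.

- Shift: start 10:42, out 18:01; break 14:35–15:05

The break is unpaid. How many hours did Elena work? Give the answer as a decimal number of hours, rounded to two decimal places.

Shift: 10:42–18:01 = 7 h 19 min; less 30 min break → 6 h 49 min

6.82 hours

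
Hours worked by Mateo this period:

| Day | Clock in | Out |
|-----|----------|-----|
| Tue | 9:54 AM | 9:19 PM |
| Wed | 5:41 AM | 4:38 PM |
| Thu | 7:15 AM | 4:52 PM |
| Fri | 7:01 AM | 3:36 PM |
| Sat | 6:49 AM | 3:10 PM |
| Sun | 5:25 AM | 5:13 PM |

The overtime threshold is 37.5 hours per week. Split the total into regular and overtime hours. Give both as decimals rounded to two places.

Regular 37.50 hours, overtime 23.22 hours

Tue: 9:54 AM–9:19 PM = 11 h 25 min
Wed: 5:41 AM–4:38 PM = 10 h 57 min
Thu: 7:15 AM–4:52 PM = 9 h 37 min
Fri: 7:01 AM–3:36 PM = 8 h 35 min
Sat: 6:49 AM–3:10 PM = 8 h 21 min
Sun: 5:25 AM–5:13 PM = 11 h 48 min
Total worked: 60 h 43 min = 60.72 h.
Threshold 37.5 h → overtime 23 h 13 min, regular 37 h 30 min.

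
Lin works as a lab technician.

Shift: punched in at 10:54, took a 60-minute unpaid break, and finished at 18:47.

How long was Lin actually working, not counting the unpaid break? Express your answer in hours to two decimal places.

6.88 hours

Shift: 10:54–18:47 = 7 h 53 min; less 60 min break → 6 h 53 min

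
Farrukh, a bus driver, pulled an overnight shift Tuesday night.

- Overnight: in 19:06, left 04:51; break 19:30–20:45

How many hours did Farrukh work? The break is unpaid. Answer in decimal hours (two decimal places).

8.50 hours

Overnight: 19:06 → midnight = 4 h 54 min; midnight → 04:51 = 4 h 51 min; span 9 h 45 min; less 75 min break → 8 h 30 min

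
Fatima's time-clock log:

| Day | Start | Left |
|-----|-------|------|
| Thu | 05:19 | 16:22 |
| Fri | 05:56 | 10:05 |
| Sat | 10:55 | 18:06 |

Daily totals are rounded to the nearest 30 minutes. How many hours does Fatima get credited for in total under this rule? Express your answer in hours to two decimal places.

Thu: 05:19–16:22 = 11 h 3 min → rounds to 11 h 0 min
Fri: 05:56–10:05 = 4 h 9 min → rounds to 4 h 0 min
Sat: 10:55–18:06 = 7 h 11 min → rounds to 7 h 0 min
Total credited: 22 h 0 min.

22.00 hours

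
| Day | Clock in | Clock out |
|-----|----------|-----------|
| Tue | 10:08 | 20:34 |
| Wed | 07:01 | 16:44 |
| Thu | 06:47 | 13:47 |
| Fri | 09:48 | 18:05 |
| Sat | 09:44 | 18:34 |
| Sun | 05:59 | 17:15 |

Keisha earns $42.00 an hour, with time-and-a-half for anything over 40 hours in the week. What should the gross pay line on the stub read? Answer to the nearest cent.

$2658.60

Tue: 10:08–20:34 = 10 h 26 min
Wed: 07:01–16:44 = 9 h 43 min
Thu: 06:47–13:47 = 7 h 0 min
Fri: 09:48–18:05 = 8 h 17 min
Sat: 09:44–18:34 = 8 h 50 min
Sun: 05:59–17:15 = 11 h 16 min
Total worked: 55 h 32 min = 3332 min.
Regular 40 h 0 min = 2400 min at $42.00/h; overtime 15 h 32 min = 932 min at $63.00/h.
Pay = (2400 × $42.00 + 932 × $63.00) ÷ 60 = $2658.60.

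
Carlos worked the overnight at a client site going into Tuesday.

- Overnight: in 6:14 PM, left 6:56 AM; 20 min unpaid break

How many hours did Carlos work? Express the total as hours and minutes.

12 h 22 min

Overnight: 6:14 PM → midnight = 5 h 46 min; midnight → 6:56 AM = 6 h 56 min; span 12 h 42 min; less 20 min break → 12 h 22 min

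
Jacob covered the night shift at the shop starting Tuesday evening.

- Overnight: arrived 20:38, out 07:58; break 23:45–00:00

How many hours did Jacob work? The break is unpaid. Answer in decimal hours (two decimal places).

Overnight: 20:38 → midnight = 3 h 22 min; midnight → 07:58 = 7 h 58 min; span 11 h 20 min; less 15 min break → 11 h 5 min

11.08 hours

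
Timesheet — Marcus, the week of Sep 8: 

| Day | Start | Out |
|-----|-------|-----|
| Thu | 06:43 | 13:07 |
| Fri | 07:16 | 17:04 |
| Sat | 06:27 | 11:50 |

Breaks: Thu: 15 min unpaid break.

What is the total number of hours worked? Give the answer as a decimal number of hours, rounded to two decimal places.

21.33 hours

Thu: 06:43–13:07 = 6 h 24 min; less 15 min break → 6 h 9 min
Fri: 07:16–17:04 = 9 h 48 min
Sat: 06:27–11:50 = 5 h 23 min
Total: 6 h 9 min + 9 h 48 min + 5 h 23 min = 21 h 20 min.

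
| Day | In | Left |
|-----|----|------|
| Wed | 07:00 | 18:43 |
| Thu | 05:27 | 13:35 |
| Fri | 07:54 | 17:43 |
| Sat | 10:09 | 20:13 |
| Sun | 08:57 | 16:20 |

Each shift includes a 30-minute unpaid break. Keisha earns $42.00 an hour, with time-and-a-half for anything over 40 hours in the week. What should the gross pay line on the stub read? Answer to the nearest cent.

$1970.85

Wed: 07:00–18:43 = 11 h 43 min; less 30 min break → 11 h 13 min
Thu: 05:27–13:35 = 8 h 8 min; less 30 min break → 7 h 38 min
Fri: 07:54–17:43 = 9 h 49 min; less 30 min break → 9 h 19 min
Sat: 10:09–20:13 = 10 h 4 min; less 30 min break → 9 h 34 min
Sun: 08:57–16:20 = 7 h 23 min; less 30 min break → 6 h 53 min
Total worked: 44 h 37 min = 2677 min.
Regular 40 h 0 min = 2400 min at $42.00/h; overtime 4 h 37 min = 277 min at $63.00/h.
Pay = (2400 × $42.00 + 277 × $63.00) ÷ 60 = $1970.85.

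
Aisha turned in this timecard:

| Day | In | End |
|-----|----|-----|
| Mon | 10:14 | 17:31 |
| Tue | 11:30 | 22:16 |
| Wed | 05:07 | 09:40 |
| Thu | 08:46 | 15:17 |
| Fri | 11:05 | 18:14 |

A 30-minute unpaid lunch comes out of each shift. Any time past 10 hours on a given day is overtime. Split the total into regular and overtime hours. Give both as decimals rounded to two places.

Regular 33.50 hours, overtime 0.27 hours

Mon: 10:14–17:31 = 7 h 17 min; less 30 min break → 6 h 47 min
Tue: 11:30–22:16 = 10 h 46 min; less 30 min break → 10 h 16 min
Wed: 05:07–09:40 = 4 h 33 min; less 30 min break → 4 h 3 min
Thu: 08:46–15:17 = 6 h 31 min; less 30 min break → 6 h 1 min
Fri: 11:05–18:14 = 7 h 9 min; less 30 min break → 6 h 39 min
Mon reg 6 h 47 min / OT 0 h 0 min; Tue reg 10 h 0 min / OT 0 h 16 min; Wed reg 4 h 3 min / OT 0 h 0 min; Thu reg 6 h 1 min / OT 0 h 0 min; Fri reg 6 h 39 min / OT 0 h 0 min.
Totals: regular 33 h 30 min, overtime 0 h 16 min.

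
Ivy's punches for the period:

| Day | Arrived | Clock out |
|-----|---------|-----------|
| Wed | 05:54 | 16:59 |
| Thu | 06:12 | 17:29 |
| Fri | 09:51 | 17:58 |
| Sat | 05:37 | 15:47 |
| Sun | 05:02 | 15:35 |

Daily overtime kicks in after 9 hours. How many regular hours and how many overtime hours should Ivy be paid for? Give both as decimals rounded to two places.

Wed: 05:54–16:59 = 11 h 5 min
Thu: 06:12–17:29 = 11 h 17 min
Fri: 09:51–17:58 = 8 h 7 min
Sat: 05:37–15:47 = 10 h 10 min
Sun: 05:02–15:35 = 10 h 33 min
Wed reg 9 h 0 min / OT 2 h 5 min; Thu reg 9 h 0 min / OT 2 h 17 min; Fri reg 8 h 7 min / OT 0 h 0 min; Sat reg 9 h 0 min / OT 1 h 10 min; Sun reg 9 h 0 min / OT 1 h 33 min.
Totals: regular 44 h 7 min, overtime 7 h 5 min.

Regular 44.12 hours, overtime 7.08 hours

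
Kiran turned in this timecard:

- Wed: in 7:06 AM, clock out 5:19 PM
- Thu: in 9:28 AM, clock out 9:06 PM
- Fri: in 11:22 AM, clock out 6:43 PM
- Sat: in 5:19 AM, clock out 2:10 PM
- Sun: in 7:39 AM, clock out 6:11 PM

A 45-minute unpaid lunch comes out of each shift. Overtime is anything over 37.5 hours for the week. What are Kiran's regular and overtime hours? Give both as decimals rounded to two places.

Wed: 7:06 AM–5:19 PM = 10 h 13 min; less 45 min break → 9 h 28 min
Thu: 9:28 AM–9:06 PM = 11 h 38 min; less 45 min break → 10 h 53 min
Fri: 11:22 AM–6:43 PM = 7 h 21 min; less 45 min break → 6 h 36 min
Sat: 5:19 AM–2:10 PM = 8 h 51 min; less 45 min break → 8 h 6 min
Sun: 7:39 AM–6:11 PM = 10 h 32 min; less 45 min break → 9 h 47 min
Total worked: 44 h 50 min = 44.83 h.
Threshold 37.5 h → overtime 7 h 20 min, regular 37 h 30 min.

Regular 37.50 hours, overtime 7.33 hours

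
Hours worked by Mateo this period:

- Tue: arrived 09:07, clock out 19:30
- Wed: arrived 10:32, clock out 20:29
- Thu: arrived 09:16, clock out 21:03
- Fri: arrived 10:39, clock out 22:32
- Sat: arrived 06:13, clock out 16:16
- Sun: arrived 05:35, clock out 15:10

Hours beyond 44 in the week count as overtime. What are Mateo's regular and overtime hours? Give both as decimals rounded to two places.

Regular 44.00 hours, overtime 19.63 hours

Tue: 09:07–19:30 = 10 h 23 min
Wed: 10:32–20:29 = 9 h 57 min
Thu: 09:16–21:03 = 11 h 47 min
Fri: 10:39–22:32 = 11 h 53 min
Sat: 06:13–16:16 = 10 h 3 min
Sun: 05:35–15:10 = 9 h 35 min
Total worked: 63 h 38 min = 63.63 h.
Threshold 44 h → overtime 19 h 38 min, regular 44 h 0 min.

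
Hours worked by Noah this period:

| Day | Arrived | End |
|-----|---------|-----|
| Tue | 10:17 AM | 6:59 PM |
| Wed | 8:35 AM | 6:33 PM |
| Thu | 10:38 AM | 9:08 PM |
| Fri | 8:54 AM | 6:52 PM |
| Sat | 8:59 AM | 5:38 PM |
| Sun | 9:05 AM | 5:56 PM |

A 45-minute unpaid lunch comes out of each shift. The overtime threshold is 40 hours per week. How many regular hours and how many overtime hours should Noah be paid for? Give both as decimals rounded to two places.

Regular 40.00 hours, overtime 12.13 hours

Tue: 10:17 AM–6:59 PM = 8 h 42 min; less 45 min break → 7 h 57 min
Wed: 8:35 AM–6:33 PM = 9 h 58 min; less 45 min break → 9 h 13 min
Thu: 10:38 AM–9:08 PM = 10 h 30 min; less 45 min break → 9 h 45 min
Fri: 8:54 AM–6:52 PM = 9 h 58 min; less 45 min break → 9 h 13 min
Sat: 8:59 AM–5:38 PM = 8 h 39 min; less 45 min break → 7 h 54 min
Sun: 9:05 AM–5:56 PM = 8 h 51 min; less 45 min break → 8 h 6 min
Total worked: 52 h 8 min = 52.13 h.
Threshold 40 h → overtime 12 h 8 min, regular 40 h 0 min.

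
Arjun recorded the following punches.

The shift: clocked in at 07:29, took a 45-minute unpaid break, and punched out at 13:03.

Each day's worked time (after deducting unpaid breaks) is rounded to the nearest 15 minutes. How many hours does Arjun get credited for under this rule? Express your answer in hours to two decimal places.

4.75 hours

The shift: 07:29–13:03 = 5 h 34 min − 45 min = 4 h 49 min → rounds to 4 h 45 min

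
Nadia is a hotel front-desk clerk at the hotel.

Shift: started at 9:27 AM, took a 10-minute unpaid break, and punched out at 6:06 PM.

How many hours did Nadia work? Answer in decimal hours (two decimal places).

8.48 hours

Shift: 9:27 AM–6:06 PM = 8 h 39 min; less 10 min break → 8 h 29 min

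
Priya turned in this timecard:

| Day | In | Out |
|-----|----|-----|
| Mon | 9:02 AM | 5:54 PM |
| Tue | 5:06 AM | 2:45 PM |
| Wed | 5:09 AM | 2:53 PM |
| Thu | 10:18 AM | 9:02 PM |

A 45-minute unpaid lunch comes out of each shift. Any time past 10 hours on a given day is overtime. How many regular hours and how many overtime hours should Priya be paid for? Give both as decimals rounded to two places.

Mon: 9:02 AM–5:54 PM = 8 h 52 min; less 45 min break → 8 h 7 min
Tue: 5:06 AM–2:45 PM = 9 h 39 min; less 45 min break → 8 h 54 min
Wed: 5:09 AM–2:53 PM = 9 h 44 min; less 45 min break → 8 h 59 min
Thu: 10:18 AM–9:02 PM = 10 h 44 min; less 45 min break → 9 h 59 min
Mon reg 8 h 7 min / OT 0 h 0 min; Tue reg 8 h 54 min / OT 0 h 0 min; Wed reg 8 h 59 min / OT 0 h 0 min; Thu reg 9 h 59 min / OT 0 h 0 min.
Totals: regular 35 h 59 min, overtime 0 h 0 min.

Regular 35.98 hours, overtime 0.00 hours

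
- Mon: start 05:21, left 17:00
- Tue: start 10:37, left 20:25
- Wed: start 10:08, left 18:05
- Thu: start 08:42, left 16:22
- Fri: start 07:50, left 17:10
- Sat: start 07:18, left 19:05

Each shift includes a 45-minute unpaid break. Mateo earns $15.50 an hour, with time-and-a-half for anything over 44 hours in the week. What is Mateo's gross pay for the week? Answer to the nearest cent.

$907.14

Mon: 05:21–17:00 = 11 h 39 min; less 45 min break → 10 h 54 min
Tue: 10:37–20:25 = 9 h 48 min; less 45 min break → 9 h 3 min
Wed: 10:08–18:05 = 7 h 57 min; less 45 min break → 7 h 12 min
Thu: 08:42–16:22 = 7 h 40 min; less 45 min break → 6 h 55 min
Fri: 07:50–17:10 = 9 h 20 min; less 45 min break → 8 h 35 min
Sat: 07:18–19:05 = 11 h 47 min; less 45 min break → 11 h 2 min
Total worked: 53 h 41 min = 3221 min.
Regular 44 h 0 min = 2640 min at $15.50/h; overtime 9 h 41 min = 581 min at $23.25/h.
Pay = (2640 × $15.50 + 581 × $23.25) ÷ 60 = $907.14.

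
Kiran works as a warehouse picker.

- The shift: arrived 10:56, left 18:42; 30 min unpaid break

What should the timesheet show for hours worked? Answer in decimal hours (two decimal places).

The shift: 10:56–18:42 = 7 h 46 min; less 30 min break → 7 h 16 min

7.27 hours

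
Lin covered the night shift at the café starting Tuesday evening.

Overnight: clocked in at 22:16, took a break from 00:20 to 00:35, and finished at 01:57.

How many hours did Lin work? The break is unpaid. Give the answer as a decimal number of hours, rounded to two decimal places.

Overnight: 22:16 → midnight = 1 h 44 min; midnight → 01:57 = 1 h 57 min; span 3 h 41 min; less 15 min break → 3 h 26 min

3.43 hours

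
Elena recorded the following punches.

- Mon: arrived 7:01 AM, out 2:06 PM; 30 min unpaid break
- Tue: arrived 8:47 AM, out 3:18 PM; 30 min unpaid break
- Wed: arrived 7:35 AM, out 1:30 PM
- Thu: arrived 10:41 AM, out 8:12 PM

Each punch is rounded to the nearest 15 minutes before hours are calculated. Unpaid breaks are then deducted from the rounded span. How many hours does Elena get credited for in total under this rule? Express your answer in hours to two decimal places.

Mon: in 7:01 AM→7:00 AM, out 2:06 PM→2:00 PM; 7 h 0 min − 30 min = 6 h 30 min
Tue: in 8:47 AM→8:45 AM, out 3:18 PM→3:15 PM; 6 h 30 min − 30 min = 6 h 0 min
Wed: in 7:35 AM→7:30 AM, out 1:30 PM→1:30 PM; 6 h 0 min
Thu: in 10:41 AM→10:45 AM, out 8:12 PM→8:15 PM; 9 h 30 min
Total credited: 28 h 0 min.

28.00 hours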